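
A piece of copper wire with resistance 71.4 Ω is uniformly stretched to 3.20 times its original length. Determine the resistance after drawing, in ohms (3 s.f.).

731 Ω

Volume constant ⇒ A' = A/k with k = 3.2. R' = ρ(kL)/(A/k) = k²R.
R' = 10.24 × 71.4 = 731 Ω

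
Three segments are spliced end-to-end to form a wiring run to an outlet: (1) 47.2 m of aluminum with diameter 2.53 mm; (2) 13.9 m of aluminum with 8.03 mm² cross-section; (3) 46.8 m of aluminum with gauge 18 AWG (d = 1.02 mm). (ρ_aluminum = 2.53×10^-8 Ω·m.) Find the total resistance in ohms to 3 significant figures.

1.73 Ω

Seg 1: A = π(d/2)² = π(1.2650e-03 m)² = 5.027e-06 m²
R_1 = (2.53×10^-8)(47.2)/(5.027e-06) = 0.2375 Ω
Seg 2: A = 8.03 mm² = 8.030e-06 m²
R_2 = (2.53×10^-8)(13.9)/(8.030e-06) = 0.04379 Ω
Seg 3: A = π(1.02/2 mm)² = π(5.1000e-04 m)² = 8.171e-07 m²
R_3 = (2.53×10^-8)(46.8)/(8.171e-07) = 1.449 Ω
R_total = R_1 + R_2 + R_3 = 1.73 Ω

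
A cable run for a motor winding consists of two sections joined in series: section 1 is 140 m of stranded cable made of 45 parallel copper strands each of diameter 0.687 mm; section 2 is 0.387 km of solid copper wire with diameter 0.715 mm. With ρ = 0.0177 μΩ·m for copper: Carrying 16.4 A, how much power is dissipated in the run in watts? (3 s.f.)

ρ = 0.0177 μΩ·m = 1.77×10^-8 Ω·m
Section 1: A_strand = π(3.4350e-04)² = 3.707e-07 m²; R₁ = ρL/(N·A_s) = (1.77×10^-8)(140)/(45×3.707e-07) = 0.1486 Ω
Section 2: A = π(d/2)² = π(3.5750e-04 m)² = 4.015e-07 m²
R₂ = (1.77×10^-8)(387)/(4.015e-07) = 17.06 Ω
R = R₁ + R₂ = 17.21 Ω
P = I²R = (16.4)² × 17.21 = 4630 W

4630 W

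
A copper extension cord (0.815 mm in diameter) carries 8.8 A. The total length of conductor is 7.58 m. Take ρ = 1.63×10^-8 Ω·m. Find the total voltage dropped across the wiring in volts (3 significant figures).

A = π(d/2)² = π(4.0750e-04 m)² = 5.217e-07 m²
R = ρL/A = (1.63×10^-8)(7.58)/(5.217e-07) = 0.2368 Ω
V = IR = 8.8 × 0.2368 = 2.08 V

2.08 V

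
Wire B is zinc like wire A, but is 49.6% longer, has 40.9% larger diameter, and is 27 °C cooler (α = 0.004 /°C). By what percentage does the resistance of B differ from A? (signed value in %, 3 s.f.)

-32.8%

R ∝ ρL/d² with ρ ∝ (1+αΔT), so R_B/R_A = (1 + 49.6/100) × (1 + 40.9/100)⁻² × (1 − 0.004×27)
= 1.496 × 0.5037 × 0.892 = 0.6722
(R_B − R_A)/R_A = 0.6722 − 1 = -32.8%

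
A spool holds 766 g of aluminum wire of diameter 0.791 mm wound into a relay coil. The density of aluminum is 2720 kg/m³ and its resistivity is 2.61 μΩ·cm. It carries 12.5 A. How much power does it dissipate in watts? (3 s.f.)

4760 W

ρ = 2.61 μΩ·cm = 2.61×10^-8 Ω·m
A = π(d/2)² = π(3.9550e-04 m)² = 4.9141e-07 m²
L = m/(density·A) = 0.766/(2720×4.9141e-07) = 573.1 m
R = ρL/A = (2.61×10^-8)(573.1)/(4.9141e-07) = 30.44 Ω
P = I²R = (12.5)² × 30.44 = 4760 W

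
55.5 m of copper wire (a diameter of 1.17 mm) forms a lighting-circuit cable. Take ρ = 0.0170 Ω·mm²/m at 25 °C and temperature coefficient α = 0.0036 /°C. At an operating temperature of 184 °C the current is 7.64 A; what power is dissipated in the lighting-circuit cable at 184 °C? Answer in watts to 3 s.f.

ρ = 0.0170 Ω·mm²/m = 1.70×10^-8 Ω·m
A = π(d/2)² = π(5.8500e-04 m)² = 1.075e-06 m²
R₍25₎ = ρL/A = (1.70×10^-8)(55.5)/(1.075e-06) = 0.8776 Ω
R₍184₎ = R₍25₎(1 + αΔT) = 0.8776 × (1 + 0.0036×159) = 1.38 Ω
P = I²R = (7.64)² × 1.38 = 80.5 W

80.5 W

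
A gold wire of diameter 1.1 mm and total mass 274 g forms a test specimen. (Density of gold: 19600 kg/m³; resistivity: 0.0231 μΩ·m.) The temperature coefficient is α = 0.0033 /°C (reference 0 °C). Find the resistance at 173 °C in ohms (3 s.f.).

ρ = 0.0231 μΩ·m = 2.31×10^-8 Ω·m
A = π(d/2)² = π(5.5000e-04 m)² = 9.5033e-07 m²
L = m/(density·A) = 0.274/(19600×9.5033e-07) = 14.71 m
R = ρL/A = (2.31×10^-8)(14.71)/(9.5033e-07) = 0.3576 Ω
R(173 °C) = 0.3576 × (1 + 0.0033×173) = 0.562 Ω

0.562 Ω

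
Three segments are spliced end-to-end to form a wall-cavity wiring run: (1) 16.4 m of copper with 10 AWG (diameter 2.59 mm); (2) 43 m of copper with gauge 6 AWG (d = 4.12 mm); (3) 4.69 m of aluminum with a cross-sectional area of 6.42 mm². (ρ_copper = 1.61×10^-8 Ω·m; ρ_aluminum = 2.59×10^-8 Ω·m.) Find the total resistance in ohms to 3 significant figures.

0.121 Ω

Seg 1: A = π(2.59/2 mm)² = π(1.2950e-03 m)² = 5.269e-06 m²
R_1 = (1.61×10^-8)(16.4)/(5.269e-06) = 0.05012 Ω
Seg 2: A = π(4.12/2 mm)² = π(2.0600e-03 m)² = 1.333e-05 m²
R_2 = (1.61×10^-8)(43)/(1.333e-05) = 0.05193 Ω
Seg 3: A = 6.42 mm² = 6.420e-06 m²
R_3 = (2.59×10^-8)(4.69)/(6.420e-06) = 0.01892 Ω
R_total = R_1 + R_2 + R_3 = 0.121 Ω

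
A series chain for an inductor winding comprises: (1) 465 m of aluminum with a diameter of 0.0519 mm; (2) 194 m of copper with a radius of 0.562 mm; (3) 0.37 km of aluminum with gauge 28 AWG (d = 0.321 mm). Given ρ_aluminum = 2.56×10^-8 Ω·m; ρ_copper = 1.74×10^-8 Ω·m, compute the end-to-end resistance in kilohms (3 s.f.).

5.75 kΩ

Seg 1: A = π(d/2)² = π(2.5950e-05 m)² = 2.116e-09 m²
R_1 = (2.56×10^-8)(465)/(2.116e-09) = 5627 Ω
Seg 2: A = πr² = π(5.6200e-04 m)² = 9.923e-07 m²
R_2 = (1.74×10^-8)(194)/(9.923e-07) = 3.402 Ω
Seg 3: A = π(0.321/2 mm)² = π(1.6050e-04 m)² = 8.093e-08 m²
R_3 = (2.56×10^-8)(370)/(8.093e-08) = 117 Ω
R_total = R_1 + R_2 + R_3 = 5.75 kΩ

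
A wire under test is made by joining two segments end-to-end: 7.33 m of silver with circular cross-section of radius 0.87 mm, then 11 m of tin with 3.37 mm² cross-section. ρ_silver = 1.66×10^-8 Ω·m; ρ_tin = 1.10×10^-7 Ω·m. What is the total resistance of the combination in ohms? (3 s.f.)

0.410 Ω

Segment 1: A = πr² = π(8.7000e-04 m)² = 2.378e-06 m²
R₁ = ρL/A = (1.66×10^-8)(7.33)/(2.378e-06) = 0.05117 Ω
Segment 2: A = 3.37 mm² = 3.370e-06 m²
R₂ = (1.10×10^-7)(11)/(3.370e-06) = 0.3591 Ω
R = R₁ + R₂ = 0.410 Ω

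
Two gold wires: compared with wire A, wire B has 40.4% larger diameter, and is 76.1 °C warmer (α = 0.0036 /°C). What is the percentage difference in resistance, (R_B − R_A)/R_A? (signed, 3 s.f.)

-35.4%

R ∝ ρL/d² with ρ ∝ (1+αΔT), so R_B/R_A = (1 + 40.4/100)⁻² × (1 + 0.0036×76.1)
= 0.5073 × 1.274 = 0.6463
(R_B − R_A)/R_A = 0.6463 − 1 = -35.4%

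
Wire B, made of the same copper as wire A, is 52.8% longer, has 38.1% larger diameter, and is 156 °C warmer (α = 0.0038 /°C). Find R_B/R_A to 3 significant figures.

R ∝ ρL/d² with ρ ∝ (1+αΔT), so R_B/R_A = (1 + 52.8/100) × (1 + 38.1/100)⁻² × (1 + 0.0038×156)
= 1.528 × 0.5243 × 1.593 = 1.28

1.28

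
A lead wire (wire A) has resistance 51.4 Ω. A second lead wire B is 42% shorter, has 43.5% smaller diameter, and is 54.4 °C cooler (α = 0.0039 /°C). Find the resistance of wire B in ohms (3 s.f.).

R ∝ ρL/d² with ρ ∝ (1+αΔT), so R_B/R_A = (1 − 42/100) × (1 − 43.5/100)⁻² × (1 − 0.0039×54.4)
= 0.58 × 3.133 × 0.7878 = 1.431
R_B = 1.431 × 51.4 = 73.6 Ω

73.6 Ω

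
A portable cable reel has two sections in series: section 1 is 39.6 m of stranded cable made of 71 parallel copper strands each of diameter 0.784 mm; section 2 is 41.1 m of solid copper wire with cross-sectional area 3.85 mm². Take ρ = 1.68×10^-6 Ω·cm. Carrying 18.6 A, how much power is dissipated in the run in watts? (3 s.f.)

68.8 W

ρ = 1.68×10^-6 Ω·cm = 1.68×10^-8 Ω·m
Section 1: A_strand = π(3.9200e-04)² = 4.827e-07 m²; R₁ = ρL/(N·A_s) = (1.68×10^-8)(39.6)/(71×4.827e-07) = 0.01941 Ω
Section 2: A = 3.85 mm² = 3.850e-06 m²
R₂ = (1.68×10^-8)(41.1)/(3.850e-06) = 0.1793 Ω
R = R₁ + R₂ = 0.1988 Ω
P = I²R = (18.6)² × 0.1988 = 68.8 W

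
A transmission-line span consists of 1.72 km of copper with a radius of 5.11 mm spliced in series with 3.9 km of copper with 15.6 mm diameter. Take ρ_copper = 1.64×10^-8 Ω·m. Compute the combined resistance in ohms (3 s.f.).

0.678 Ω

Segment 1: A = πr² = π(5.1100e-03 m)² = 8.203e-05 m²
R₁ = ρL/A = (1.64×10^-8)(1720)/(8.203e-05) = 0.3439 Ω
Segment 2: A = π(d/2)² = π(7.8000e-03 m)² = 1.911e-04 m²
R₂ = (1.64×10^-8)(3900)/(1.911e-04) = 0.3346 Ω
R = R₁ + R₂ = 0.678 Ω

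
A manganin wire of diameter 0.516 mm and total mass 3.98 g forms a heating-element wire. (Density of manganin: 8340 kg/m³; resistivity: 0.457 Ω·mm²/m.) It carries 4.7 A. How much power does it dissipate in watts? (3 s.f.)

ρ = 0.457 Ω·mm²/m = 4.57×10^-7 Ω·m
A = π(d/2)² = π(2.5800e-04 m)² = 2.0912e-07 m²
L = m/(density·A) = 0.00398/(8340×2.0912e-07) = 2.282 m
R = ρL/A = (4.57×10^-7)(2.282)/(2.0912e-07) = 4.987 Ω
P = I²R = (4.7)² × 4.987 = 110 W

110 W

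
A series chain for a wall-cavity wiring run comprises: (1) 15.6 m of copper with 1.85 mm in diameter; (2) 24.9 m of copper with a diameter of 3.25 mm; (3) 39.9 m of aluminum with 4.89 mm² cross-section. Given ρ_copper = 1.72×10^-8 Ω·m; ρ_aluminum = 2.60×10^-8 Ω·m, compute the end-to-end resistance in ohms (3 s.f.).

0.364 Ω

Seg 1: A = π(d/2)² = π(9.2500e-04 m)² = 2.688e-06 m²
R_1 = (1.72×10^-8)(15.6)/(2.688e-06) = 0.09982 Ω
Seg 2: A = π(d/2)² = π(1.6250e-03 m)² = 8.296e-06 m²
R_2 = (1.72×10^-8)(24.9)/(8.296e-06) = 0.05163 Ω
Seg 3: A = 4.89 mm² = 4.890e-06 m²
R_3 = (2.60×10^-8)(39.9)/(4.890e-06) = 0.2121 Ω
R_total = R_1 + R_2 + R_3 = 0.364 Ω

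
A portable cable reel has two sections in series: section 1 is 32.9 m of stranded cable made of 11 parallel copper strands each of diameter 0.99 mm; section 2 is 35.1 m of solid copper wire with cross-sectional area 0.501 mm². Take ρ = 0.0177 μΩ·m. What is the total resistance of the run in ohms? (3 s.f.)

ρ = 0.0177 μΩ·m = 1.77×10^-8 Ω·m
Section 1: A_strand = π(4.9500e-04)² = 7.698e-07 m²; R₁ = ρL/(N·A_s) = (1.77×10^-8)(32.9)/(11×7.698e-07) = 0.06877 Ω
Section 2: A = 0.501 mm² = 5.010e-07 m²
R₂ = (1.77×10^-8)(35.1)/(5.010e-07) = 1.24 Ω
R = R₁ + R₂ = 1.31 Ω

1.31 Ω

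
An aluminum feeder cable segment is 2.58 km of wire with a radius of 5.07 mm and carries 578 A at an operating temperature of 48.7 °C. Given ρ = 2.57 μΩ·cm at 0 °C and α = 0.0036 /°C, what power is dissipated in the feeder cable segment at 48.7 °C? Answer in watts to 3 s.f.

3.22×10^5 W

ρ = 2.57 μΩ·cm = 2.57×10^-8 Ω·m
A = πr² = π(5.0700e-03 m)² = 8.075e-05 m²
R₍0₎ = ρL/A = (2.57×10^-8)(2580)/(8.075e-05) = 0.8211 Ω
R₍48.7₎ = R₍0₎(1 + αΔT) = 0.8211 × (1 + 0.0036×48.7) = 0.965 Ω
P = I²R = (578)² × 0.965 = 3.22×10^5 W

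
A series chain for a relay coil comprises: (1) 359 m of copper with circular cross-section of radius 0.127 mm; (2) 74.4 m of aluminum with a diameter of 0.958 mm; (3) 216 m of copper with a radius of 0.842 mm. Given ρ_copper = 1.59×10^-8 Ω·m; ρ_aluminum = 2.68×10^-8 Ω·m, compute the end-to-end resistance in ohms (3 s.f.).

117 Ω

Seg 1: A = πr² = π(1.2700e-04 m)² = 5.067e-08 m²
R_1 = (1.59×10^-8)(359)/(5.067e-08) = 112.7 Ω
Seg 2: A = π(d/2)² = π(4.7900e-04 m)² = 7.208e-07 m²
R_2 = (2.68×10^-8)(74.4)/(7.208e-07) = 2.766 Ω
Seg 3: A = πr² = π(8.4200e-04 m)² = 2.227e-06 m²
R_3 = (1.59×10^-8)(216)/(2.227e-06) = 1.542 Ω
R_total = R_1 + R_2 + R_3 = 117 Ω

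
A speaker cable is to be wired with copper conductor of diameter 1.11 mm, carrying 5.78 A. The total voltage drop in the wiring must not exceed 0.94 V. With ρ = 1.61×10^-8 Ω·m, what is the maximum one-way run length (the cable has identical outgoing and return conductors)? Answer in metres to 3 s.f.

A = π(d/2)² = π(5.5500e-04 m)² = 9.677e-07 m²
L_max = V_max·A/(2·ρI) = (0.94)(9.677e-07)/(2×1.61×10^-8×5.78) = 4.89 m

4.89 m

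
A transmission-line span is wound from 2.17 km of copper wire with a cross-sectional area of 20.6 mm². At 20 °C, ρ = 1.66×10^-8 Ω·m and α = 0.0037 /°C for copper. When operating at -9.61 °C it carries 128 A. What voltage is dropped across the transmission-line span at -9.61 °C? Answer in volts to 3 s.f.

199 V

A = 20.6 mm² = 2.060e-05 m²
R₍20₎ = ρL/A = (1.66×10^-8)(2170)/(2.060e-05) = 1.749 Ω
R₍-9.61₎ = R₍20₎(1 + αΔT) = 1.749 × (1 + 0.0037×-29.6) = 1.557 Ω
V = IR = 128 × 1.557 = 199 V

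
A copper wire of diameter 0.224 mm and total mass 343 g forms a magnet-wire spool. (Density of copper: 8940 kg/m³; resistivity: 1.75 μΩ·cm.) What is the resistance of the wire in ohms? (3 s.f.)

432 Ω

ρ = 1.75 μΩ·cm = 1.75×10^-8 Ω·m
A = π(d/2)² = π(1.1200e-04 m)² = 3.9408e-08 m²
L = m/(density·A) = 0.343/(8940×3.9408e-08) = 973.6 m
R = ρL/A = (1.75×10^-8)(973.6)/(3.9408e-08) = 432 Ω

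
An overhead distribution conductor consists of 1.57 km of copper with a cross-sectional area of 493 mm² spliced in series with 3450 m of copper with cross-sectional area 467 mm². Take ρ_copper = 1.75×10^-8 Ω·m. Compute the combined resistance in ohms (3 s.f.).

0.185 Ω

Segment 1: A = 493 mm² = 4.930e-04 m²
R₁ = ρL/A = (1.75×10^-8)(1570)/(4.930e-04) = 0.05573 Ω
Segment 2: A = 467 mm² = 4.670e-04 m²
R₂ = (1.75×10^-8)(3450)/(4.670e-04) = 0.1293 Ω
R = R₁ + R₂ = 0.185 Ω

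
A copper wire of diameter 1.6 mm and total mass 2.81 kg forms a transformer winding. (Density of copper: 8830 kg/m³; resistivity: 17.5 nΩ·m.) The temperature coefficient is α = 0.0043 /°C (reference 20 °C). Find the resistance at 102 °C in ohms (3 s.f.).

1.86 Ω

ρ = 17.5 nΩ·m = 1.75×10^-8 Ω·m
A = π(d/2)² = π(8.0000e-04 m)² = 2.0106e-06 m²
L = m/(density·A) = 2.81/(8830×2.0106e-06) = 158.3 m
R = ρL/A = (1.75×10^-8)(158.3)/(2.0106e-06) = 1.378 Ω
R(102 °C) = 1.378 × (1 + 0.0043×82) = 1.86 Ω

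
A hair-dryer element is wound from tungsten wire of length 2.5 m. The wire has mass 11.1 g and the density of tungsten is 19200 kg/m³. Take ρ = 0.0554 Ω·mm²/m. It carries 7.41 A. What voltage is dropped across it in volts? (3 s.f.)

ρ = 0.0554 Ω·mm²/m = 5.54×10^-8 Ω·m
A = m/(density·L) = 0.0111/(19200×2.5) = 2.3125e-07 m²
R = ρL/A = (5.54×10^-8)(2.5)/(2.3125e-07) = 0.5989 Ω
V = IR = 7.41 × 0.5989 = 4.44 V

4.44 V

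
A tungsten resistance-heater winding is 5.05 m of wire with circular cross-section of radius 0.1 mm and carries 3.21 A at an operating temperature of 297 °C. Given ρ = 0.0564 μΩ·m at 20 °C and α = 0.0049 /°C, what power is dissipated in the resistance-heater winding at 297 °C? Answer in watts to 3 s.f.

ρ = 0.0564 μΩ·m = 5.64×10^-8 Ω·m
A = πr² = π(1.0000e-04 m)² = 3.142e-08 m²
R₍20₎ = ρL/A = (5.64×10^-8)(5.05)/(3.142e-08) = 9.066 Ω
R₍297₎ = R₍20₎(1 + αΔT) = 9.066 × (1 + 0.0049×277) = 21.37 Ω
P = I²R = (3.21)² × 21.37 = 220 W

220 W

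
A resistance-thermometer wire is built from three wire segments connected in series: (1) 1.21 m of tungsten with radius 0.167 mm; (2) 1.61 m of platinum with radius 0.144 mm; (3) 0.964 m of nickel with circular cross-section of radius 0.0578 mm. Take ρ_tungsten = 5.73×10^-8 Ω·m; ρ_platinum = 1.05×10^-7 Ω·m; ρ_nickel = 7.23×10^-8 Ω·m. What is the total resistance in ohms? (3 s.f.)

Seg 1: A = πr² = π(1.6700e-04 m)² = 8.762e-08 m²
R_1 = (5.73×10^-8)(1.21)/(8.762e-08) = 0.7913 Ω
Seg 2: A = πr² = π(1.4400e-04 m)² = 6.514e-08 m²
R_2 = (1.05×10^-7)(1.61)/(6.514e-08) = 2.595 Ω
Seg 3: A = πr² = π(5.7800e-05 m)² = 1.050e-08 m²
R_3 = (7.23×10^-8)(0.964)/(1.050e-08) = 6.641 Ω
R_total = R_1 + R_2 + R_3 = 10.0 Ω

10.0 Ω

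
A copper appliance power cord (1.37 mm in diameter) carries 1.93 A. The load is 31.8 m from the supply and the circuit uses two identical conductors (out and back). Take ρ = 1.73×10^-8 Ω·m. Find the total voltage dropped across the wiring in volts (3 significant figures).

1.44 V

A = π(d/2)² = π(6.8500e-04 m)² = 1.474e-06 m²
Total conductor length (both ways) L = 2 × 31.8 = 63.6 m
R = ρL/A = (1.73×10^-8)(63.6)/(1.474e-06) = 0.7464 Ω
V = IR = 1.93 × 0.7464 = 1.44 V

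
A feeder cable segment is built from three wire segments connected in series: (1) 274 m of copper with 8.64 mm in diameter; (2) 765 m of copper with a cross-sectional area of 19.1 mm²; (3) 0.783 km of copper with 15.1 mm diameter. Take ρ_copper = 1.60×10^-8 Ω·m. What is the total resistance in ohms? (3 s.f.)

Seg 1: A = π(d/2)² = π(4.3200e-03 m)² = 5.863e-05 m²
R_1 = (1.60×10^-8)(274)/(5.863e-05) = 0.07477 Ω
Seg 2: A = 19.1 mm² = 1.910e-05 m²
R_2 = (1.60×10^-8)(765)/(1.910e-05) = 0.6408 Ω
Seg 3: A = π(d/2)² = π(7.5500e-03 m)² = 1.791e-04 m²
R_3 = (1.60×10^-8)(783)/(1.791e-04) = 0.06996 Ω
R_total = R_1 + R_2 + R_3 = 0.786 Ω

0.786 Ω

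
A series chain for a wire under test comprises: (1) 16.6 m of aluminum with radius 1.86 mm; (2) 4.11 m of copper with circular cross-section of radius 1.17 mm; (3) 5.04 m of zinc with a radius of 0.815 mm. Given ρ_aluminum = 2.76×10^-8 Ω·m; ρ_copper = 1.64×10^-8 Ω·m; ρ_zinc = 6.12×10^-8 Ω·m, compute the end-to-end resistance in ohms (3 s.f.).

0.206 Ω

Seg 1: A = πr² = π(1.8600e-03 m)² = 1.087e-05 m²
R_1 = (2.76×10^-8)(16.6)/(1.087e-05) = 0.04215 Ω
Seg 2: A = πr² = π(1.1700e-03 m)² = 4.301e-06 m²
R_2 = (1.64×10^-8)(4.11)/(4.301e-06) = 0.01567 Ω
Seg 3: A = πr² = π(8.1500e-04 m)² = 2.087e-06 m²
R_3 = (6.12×10^-8)(5.04)/(2.087e-06) = 0.1478 Ω
R_total = R_1 + R_2 + R_3 = 0.206 Ω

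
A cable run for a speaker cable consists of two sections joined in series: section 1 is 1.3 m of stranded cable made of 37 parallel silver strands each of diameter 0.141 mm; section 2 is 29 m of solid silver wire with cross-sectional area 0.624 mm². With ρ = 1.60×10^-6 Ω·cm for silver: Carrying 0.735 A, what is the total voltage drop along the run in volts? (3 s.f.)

0.573 V

ρ = 1.60×10^-6 Ω·cm = 1.60×10^-8 Ω·m
Section 1: A_strand = π(7.0500e-05)² = 1.561e-08 m²; R₁ = ρL/(N·A_s) = (1.60×10^-8)(1.3)/(37×1.561e-08) = 0.036 Ω
Section 2: A = 0.624 mm² = 6.240e-07 m²
R₂ = (1.60×10^-8)(29)/(6.240e-07) = 0.7436 Ω
R = R₁ + R₂ = 0.7796 Ω
V = IR = 0.735 × 0.7796 = 0.573 V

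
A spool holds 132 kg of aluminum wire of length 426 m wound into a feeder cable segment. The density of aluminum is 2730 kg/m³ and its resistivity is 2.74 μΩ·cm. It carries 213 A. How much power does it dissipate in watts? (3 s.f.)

4670 W

ρ = 2.74 μΩ·cm = 2.74×10^-8 Ω·m
A = m/(density·L) = 132/(2730×426) = 1.1350e-04 m²
R = ρL/A = (2.74×10^-8)(426)/(1.1350e-04) = 0.1028 Ω
P = I²R = (213)² × 0.1028 = 4670 W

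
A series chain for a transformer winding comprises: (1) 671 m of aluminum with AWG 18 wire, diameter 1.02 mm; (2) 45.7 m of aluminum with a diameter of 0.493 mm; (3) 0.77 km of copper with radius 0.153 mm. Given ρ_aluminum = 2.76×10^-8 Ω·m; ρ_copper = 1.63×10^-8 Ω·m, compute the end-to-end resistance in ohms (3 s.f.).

200 Ω

Seg 1: A = π(1.02/2 mm)² = π(5.1000e-04 m)² = 8.171e-07 m²
R_1 = (2.76×10^-8)(671)/(8.171e-07) = 22.66 Ω
Seg 2: A = π(d/2)² = π(2.4650e-04 m)² = 1.909e-07 m²
R_2 = (2.76×10^-8)(45.7)/(1.909e-07) = 6.608 Ω
Seg 3: A = πr² = π(1.5300e-04 m)² = 7.354e-08 m²
R_3 = (1.63×10^-8)(770)/(7.354e-08) = 170.7 Ω
R_total = R_1 + R_2 + R_3 = 200 Ω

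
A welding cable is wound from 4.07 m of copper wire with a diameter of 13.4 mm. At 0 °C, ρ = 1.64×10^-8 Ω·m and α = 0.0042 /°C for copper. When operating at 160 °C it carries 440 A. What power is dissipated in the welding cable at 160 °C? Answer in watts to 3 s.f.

A = π(d/2)² = π(6.7000e-03 m)² = 1.410e-04 m²
R₍0₎ = ρL/A = (1.64×10^-8)(4.07)/(1.410e-04) = 4.733×10^-4 Ω
R₍160₎ = R₍0₎(1 + αΔT) = 4.733×10^-4 × (1 + 0.0042×160) = 7.914×10^-4 Ω
P = I²R = (440)² × 7.914×10^-4 = 153 W

153 W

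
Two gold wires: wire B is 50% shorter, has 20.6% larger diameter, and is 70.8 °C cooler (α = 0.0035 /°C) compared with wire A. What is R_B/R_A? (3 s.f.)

R ∝ ρL/d² with ρ ∝ (1+αΔT), so R_B/R_A = (1 − 50/100) × (1 + 20.6/100)⁻² × (1 − 0.0035×70.8)
= 0.5 × 0.6875 × 0.7522 = 0.259

0.259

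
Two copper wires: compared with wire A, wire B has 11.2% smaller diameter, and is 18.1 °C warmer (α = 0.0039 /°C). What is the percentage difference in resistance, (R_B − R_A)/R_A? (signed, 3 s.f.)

R ∝ ρL/d² with ρ ∝ (1+αΔT), so R_B/R_A = (1 − 11.2/100)⁻² × (1 + 0.0039×18.1)
= 1.268 × 1.071 = 1.358
(R_B − R_A)/R_A = 1.358 − 1 = 35.8%

35.8%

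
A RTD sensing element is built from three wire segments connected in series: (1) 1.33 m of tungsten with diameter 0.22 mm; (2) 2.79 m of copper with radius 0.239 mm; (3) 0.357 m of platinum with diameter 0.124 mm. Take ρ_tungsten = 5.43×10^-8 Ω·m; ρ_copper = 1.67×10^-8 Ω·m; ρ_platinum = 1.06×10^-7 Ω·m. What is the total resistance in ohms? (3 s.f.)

5.29 Ω

Seg 1: A = π(d/2)² = π(1.1000e-04 m)² = 3.801e-08 m²
R_1 = (5.43×10^-8)(1.33)/(3.801e-08) = 1.9 Ω
Seg 2: A = πr² = π(2.3900e-04 m)² = 1.795e-07 m²
R_2 = (1.67×10^-8)(2.79)/(1.795e-07) = 0.2596 Ω
Seg 3: A = π(d/2)² = π(6.2000e-05 m)² = 1.208e-08 m²
R_3 = (1.06×10^-7)(0.357)/(1.208e-08) = 3.134 Ω
R_total = R_1 + R_2 + R_3 = 5.29 Ω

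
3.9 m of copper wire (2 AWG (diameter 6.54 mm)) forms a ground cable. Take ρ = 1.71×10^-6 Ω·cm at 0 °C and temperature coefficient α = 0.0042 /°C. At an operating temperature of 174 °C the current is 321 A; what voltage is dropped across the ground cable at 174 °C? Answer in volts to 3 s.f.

ρ = 1.71×10^-6 Ω·cm = 1.71×10^-8 Ω·m
A = π(6.54/2 mm)² = π(3.2700e-03 m)² = 3.359e-05 m²
R₍0₎ = ρL/A = (1.71×10^-8)(3.9)/(3.359e-05) = 0.001985 Ω
R₍174₎ = R₍0₎(1 + αΔT) = 0.001985 × (1 + 0.0042×174) = 0.003436 Ω
V = IR = 321 × 0.003436 = 1.10 V

1.10 V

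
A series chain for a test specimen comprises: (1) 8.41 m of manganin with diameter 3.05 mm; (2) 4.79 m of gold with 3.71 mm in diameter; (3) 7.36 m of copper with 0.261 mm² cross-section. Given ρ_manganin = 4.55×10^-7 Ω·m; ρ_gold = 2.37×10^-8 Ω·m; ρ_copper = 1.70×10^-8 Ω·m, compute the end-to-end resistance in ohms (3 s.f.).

1.01 Ω

Seg 1: A = π(d/2)² = π(1.5250e-03 m)² = 7.306e-06 m²
R_1 = (4.55×10^-7)(8.41)/(7.306e-06) = 0.5237 Ω
Seg 2: A = π(d/2)² = π(1.8550e-03 m)² = 1.081e-05 m²
R_2 = (2.37×10^-8)(4.79)/(1.081e-05) = 0.0105 Ω
Seg 3: A = 0.261 mm² = 2.610e-07 m²
R_3 = (1.70×10^-8)(7.36)/(2.610e-07) = 0.4794 Ω
R_total = R_1 + R_2 + R_3 = 1.01 Ω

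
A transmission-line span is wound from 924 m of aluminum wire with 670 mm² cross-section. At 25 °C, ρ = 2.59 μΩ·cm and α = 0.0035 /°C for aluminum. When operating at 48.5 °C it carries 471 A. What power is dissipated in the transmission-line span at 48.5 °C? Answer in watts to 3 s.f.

8580 W

ρ = 2.59 μΩ·cm = 2.59×10^-8 Ω·m
A = 670 mm² = 6.700e-04 m²
R₍25₎ = ρL/A = (2.59×10^-8)(924)/(6.700e-04) = 0.03572 Ω
R₍48.5₎ = R₍25₎(1 + αΔT) = 0.03572 × (1 + 0.0035×23.5) = 0.03866 Ω
P = I²R = (471)² × 0.03866 = 8580 W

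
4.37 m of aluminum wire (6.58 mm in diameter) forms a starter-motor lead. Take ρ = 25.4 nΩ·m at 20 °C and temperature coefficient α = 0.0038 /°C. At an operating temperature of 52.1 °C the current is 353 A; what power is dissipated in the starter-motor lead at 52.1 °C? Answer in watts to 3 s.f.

ρ = 25.4 nΩ·m = 2.54×10^-8 Ω·m
A = π(d/2)² = π(3.2900e-03 m)² = 3.400e-05 m²
R₍20₎ = ρL/A = (2.54×10^-8)(4.37)/(3.400e-05) = 0.003264 Ω
R₍52.1₎ = R₍20₎(1 + αΔT) = 0.003264 × (1 + 0.0038×32.1) = 0.003662 Ω
P = I²R = (353)² × 0.003662 = 456 W

456 W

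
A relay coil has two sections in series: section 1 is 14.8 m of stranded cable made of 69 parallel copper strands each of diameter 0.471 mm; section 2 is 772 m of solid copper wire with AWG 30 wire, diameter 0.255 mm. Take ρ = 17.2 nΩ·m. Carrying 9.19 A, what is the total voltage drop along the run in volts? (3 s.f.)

ρ = 17.2 nΩ·m = 1.72×10^-8 Ω·m
Section 1: A_strand = π(2.3550e-04)² = 1.742e-07 m²; R₁ = ρL/(N·A_s) = (1.72×10^-8)(14.8)/(69×1.742e-07) = 0.02117 Ω
Section 2: A = π(0.255/2 mm)² = π(1.2750e-04 m)² = 5.107e-08 m²
R₂ = (1.72×10^-8)(772)/(5.107e-08) = 260 Ω
R = R₁ + R₂ = 260 Ω
V = IR = 9.19 × 260 = 2390 V

2390 V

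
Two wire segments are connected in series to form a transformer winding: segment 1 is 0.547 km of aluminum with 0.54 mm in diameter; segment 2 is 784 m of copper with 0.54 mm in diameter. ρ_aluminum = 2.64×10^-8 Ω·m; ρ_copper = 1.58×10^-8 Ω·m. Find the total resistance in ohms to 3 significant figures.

Segment 1: A = π(d/2)² = π(2.7000e-04 m)² = 2.290e-07 m²
R₁ = ρL/A = (2.64×10^-8)(547)/(2.290e-07) = 63.05 Ω
R₂ = (1.58×10^-8)(784)/(2.290e-07) = 54.09 Ω
R = R₁ + R₂ = 117 Ω

117 Ω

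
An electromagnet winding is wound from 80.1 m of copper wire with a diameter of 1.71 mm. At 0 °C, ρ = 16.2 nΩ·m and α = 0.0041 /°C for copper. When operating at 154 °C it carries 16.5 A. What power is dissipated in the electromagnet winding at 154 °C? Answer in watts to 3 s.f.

ρ = 16.2 nΩ·m = 1.62×10^-8 Ω·m
A = π(d/2)² = π(8.5500e-04 m)² = 2.297e-06 m²
R₍0₎ = ρL/A = (1.62×10^-8)(80.1)/(2.297e-06) = 0.565 Ω
R₍154₎ = R₍0₎(1 + αΔT) = 0.565 × (1 + 0.0041×154) = 0.9218 Ω
P = I²R = (16.5)² × 0.9218 = 251 W

251 W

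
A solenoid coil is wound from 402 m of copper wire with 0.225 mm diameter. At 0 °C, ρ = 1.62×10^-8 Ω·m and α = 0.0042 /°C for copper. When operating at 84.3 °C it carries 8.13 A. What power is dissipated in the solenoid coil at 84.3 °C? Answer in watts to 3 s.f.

A = π(d/2)² = π(1.1250e-04 m)² = 3.976e-08 m²
R₍0₎ = ρL/A = (1.62×10^-8)(402)/(3.976e-08) = 163.8 Ω
R₍84.3₎ = R₍0₎(1 + αΔT) = 163.8 × (1 + 0.0042×84.3) = 221.8 Ω
P = I²R = (8.13)² × 221.8 = 14700 W

14700 W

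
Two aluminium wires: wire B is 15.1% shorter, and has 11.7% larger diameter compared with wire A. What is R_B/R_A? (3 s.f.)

R ∝ L/d², so R_B/R_A = (1 − 15.1/100) × (1 + 11.7/100)⁻²
= 0.849 × 0.8015 = 0.680

0.680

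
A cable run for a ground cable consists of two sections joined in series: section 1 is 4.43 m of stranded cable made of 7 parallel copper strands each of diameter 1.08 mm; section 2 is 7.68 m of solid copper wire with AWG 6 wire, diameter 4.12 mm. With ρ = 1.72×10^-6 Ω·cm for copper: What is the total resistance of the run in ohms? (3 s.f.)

ρ = 1.72×10^-6 Ω·cm = 1.72×10^-8 Ω·m
Section 1: A_strand = π(5.4000e-04)² = 9.161e-07 m²; R₁ = ρL/(N·A_s) = (1.72×10^-8)(4.43)/(7×9.161e-07) = 0.01188 Ω
Section 2: A = π(4.12/2 mm)² = π(2.0600e-03 m)² = 1.333e-05 m²
R₂ = (1.72×10^-8)(7.68)/(1.333e-05) = 0.009908 Ω
R = R₁ + R₂ = 0.0218 Ω

0.0218 Ω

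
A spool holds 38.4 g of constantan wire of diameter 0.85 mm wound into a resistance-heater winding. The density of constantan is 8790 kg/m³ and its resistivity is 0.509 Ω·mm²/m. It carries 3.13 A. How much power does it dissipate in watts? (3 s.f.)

67.7 W

ρ = 0.509 Ω·mm²/m = 5.09×10^-7 Ω·m
A = π(d/2)² = π(4.2500e-04 m)² = 5.6745e-07 m²
L = m/(density·A) = 0.0384/(8790×5.6745e-07) = 7.699 m
R = ρL/A = (5.09×10^-7)(7.699)/(5.6745e-07) = 6.906 Ω
P = I²R = (3.13)² × 6.906 = 67.7 W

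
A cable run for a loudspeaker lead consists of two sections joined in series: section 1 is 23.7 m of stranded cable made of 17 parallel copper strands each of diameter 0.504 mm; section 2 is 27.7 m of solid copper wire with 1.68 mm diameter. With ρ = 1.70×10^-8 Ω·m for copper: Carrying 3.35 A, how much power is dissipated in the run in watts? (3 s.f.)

3.72 W

Section 1: A_strand = π(2.5200e-04)² = 1.995e-07 m²; R₁ = ρL/(N·A_s) = (1.70×10^-8)(23.7)/(17×1.995e-07) = 0.1188 Ω
Section 2: A = π(d/2)² = π(8.4000e-04 m)² = 2.217e-06 m²
R₂ = (1.70×10^-8)(27.7)/(2.217e-06) = 0.2124 Ω
R = R₁ + R₂ = 0.3312 Ω
P = I²R = (3.35)² × 0.3312 = 3.72 W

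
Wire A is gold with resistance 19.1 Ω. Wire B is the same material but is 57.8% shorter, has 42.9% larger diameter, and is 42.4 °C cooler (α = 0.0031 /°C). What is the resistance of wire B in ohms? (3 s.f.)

3.43 Ω

R ∝ ρL/d² with ρ ∝ (1+αΔT), so R_B/R_A = (1 − 57.8/100) × (1 + 42.9/100)⁻² × (1 − 0.0031×42.4)
= 0.422 × 0.4897 × 0.8686 = 0.1795
R_B = 0.1795 × 19.1 = 3.43 Ω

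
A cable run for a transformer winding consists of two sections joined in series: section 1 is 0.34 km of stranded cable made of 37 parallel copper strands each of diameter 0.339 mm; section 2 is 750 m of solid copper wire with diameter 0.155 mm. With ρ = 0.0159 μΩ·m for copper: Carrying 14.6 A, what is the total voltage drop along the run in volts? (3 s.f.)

ρ = 0.0159 μΩ·m = 1.59×10^-8 Ω·m
Section 1: A_strand = π(1.6950e-04)² = 9.026e-08 m²; R₁ = ρL/(N·A_s) = (1.59×10^-8)(340)/(37×9.026e-08) = 1.619 Ω
Section 2: A = π(d/2)² = π(7.7500e-05 m)² = 1.887e-08 m²
R₂ = (1.59×10^-8)(750)/(1.887e-08) = 632 Ω
R = R₁ + R₂ = 633.6 Ω
V = IR = 14.6 × 633.6 = 9250 V

9250 V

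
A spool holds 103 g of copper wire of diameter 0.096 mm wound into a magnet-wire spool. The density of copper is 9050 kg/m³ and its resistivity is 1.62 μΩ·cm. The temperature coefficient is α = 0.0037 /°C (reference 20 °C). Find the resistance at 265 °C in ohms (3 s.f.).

ρ = 1.62 μΩ·cm = 1.62×10^-8 Ω·m
A = π(d/2)² = π(4.8000e-05 m)² = 7.2382e-09 m²
L = m/(density·A) = 0.103/(9050×7.2382e-09) = 1572 m
R = ρL/A = (1.62×10^-8)(1572)/(7.2382e-09) = 3519 Ω
R(265 °C) = 3519 × (1 + 0.0037×245) = 6710 Ω

6710 Ω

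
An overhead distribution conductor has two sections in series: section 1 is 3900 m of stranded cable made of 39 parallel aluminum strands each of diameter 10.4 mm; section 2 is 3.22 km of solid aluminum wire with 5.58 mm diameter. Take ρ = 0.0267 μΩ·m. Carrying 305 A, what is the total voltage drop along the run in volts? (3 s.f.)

ρ = 0.0267 μΩ·m = 2.67×10^-8 Ω·m
Section 1: A_strand = π(5.2000e-03)² = 8.495e-05 m²; R₁ = ρL/(N·A_s) = (2.67×10^-8)(3900)/(39×8.495e-05) = 0.03143 Ω
Section 2: A = π(d/2)² = π(2.7900e-03 m)² = 2.445e-05 m²
R₂ = (2.67×10^-8)(3220)/(2.445e-05) = 3.516 Ω
R = R₁ + R₂ = 3.547 Ω
V = IR = 305 × 3.547 = 1080 V

1080 V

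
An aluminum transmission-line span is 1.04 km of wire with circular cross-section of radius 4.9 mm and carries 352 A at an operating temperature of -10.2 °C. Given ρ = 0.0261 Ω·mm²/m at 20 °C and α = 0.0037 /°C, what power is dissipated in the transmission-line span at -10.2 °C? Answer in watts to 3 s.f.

ρ = 0.0261 Ω·mm²/m = 2.61×10^-8 Ω·m
A = πr² = π(4.9000e-03 m)² = 7.543e-05 m²
R₍20₎ = ρL/A = (2.61×10^-8)(1040)/(7.543e-05) = 0.3599 Ω
R₍-10.2₎ = R₍20₎(1 + αΔT) = 0.3599 × (1 + 0.0037×-30.2) = 0.3196 Ω
P = I²R = (352)² × 0.3196 = 39600 W

39600 W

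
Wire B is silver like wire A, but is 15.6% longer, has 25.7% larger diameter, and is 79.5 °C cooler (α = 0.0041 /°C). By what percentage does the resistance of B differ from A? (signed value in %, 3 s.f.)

R ∝ ρL/d² with ρ ∝ (1+αΔT), so R_B/R_A = (1 + 15.6/100) × (1 + 25.7/100)⁻² × (1 − 0.0041×79.5)
= 1.156 × 0.6329 × 0.6741 = 0.4931
(R_B − R_A)/R_A = 0.4931 − 1 = -50.7%

-50.7%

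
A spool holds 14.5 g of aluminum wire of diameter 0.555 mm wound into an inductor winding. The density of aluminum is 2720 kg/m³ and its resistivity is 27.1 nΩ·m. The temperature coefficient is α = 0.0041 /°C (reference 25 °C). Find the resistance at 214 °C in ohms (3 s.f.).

4.38 Ω

ρ = 27.1 nΩ·m = 2.71×10^-8 Ω·m
A = π(d/2)² = π(2.7750e-04 m)² = 2.4192e-07 m²
L = m/(density·A) = 0.0145/(2720×2.4192e-07) = 22.04 m
R = ρL/A = (2.71×10^-8)(22.04)/(2.4192e-07) = 2.468 Ω
R(214 °C) = 2.468 × (1 + 0.0041×189) = 4.38 Ω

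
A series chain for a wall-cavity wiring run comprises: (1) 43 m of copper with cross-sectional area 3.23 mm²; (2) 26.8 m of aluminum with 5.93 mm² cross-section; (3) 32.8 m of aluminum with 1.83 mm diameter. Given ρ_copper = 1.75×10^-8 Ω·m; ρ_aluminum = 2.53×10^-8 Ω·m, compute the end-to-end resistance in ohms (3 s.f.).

Seg 1: A = 3.23 mm² = 3.230e-06 m²
R_1 = (1.75×10^-8)(43)/(3.230e-06) = 0.233 Ω
Seg 2: A = 5.93 mm² = 5.930e-06 m²
R_2 = (2.53×10^-8)(26.8)/(5.930e-06) = 0.1143 Ω
Seg 3: A = π(d/2)² = π(9.1500e-04 m)² = 2.630e-06 m²
R_3 = (2.53×10^-8)(32.8)/(2.630e-06) = 0.3155 Ω
R_total = R_1 + R_2 + R_3 = 0.663 Ω

0.663 Ω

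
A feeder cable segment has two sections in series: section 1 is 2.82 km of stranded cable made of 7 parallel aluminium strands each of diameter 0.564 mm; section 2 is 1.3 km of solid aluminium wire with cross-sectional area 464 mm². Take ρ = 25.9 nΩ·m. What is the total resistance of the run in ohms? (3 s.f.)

41.8 Ω

ρ = 25.9 nΩ·m = 2.59×10^-8 Ω·m
Section 1: A_strand = π(2.8200e-04)² = 2.498e-07 m²; R₁ = ρL/(N·A_s) = (2.59×10^-8)(2820)/(7×2.498e-07) = 41.76 Ω
Section 2: A = 464 mm² = 4.640e-04 m²
R₂ = (2.59×10^-8)(1300)/(4.640e-04) = 0.07256 Ω
R = R₁ + R₂ = 41.8 Ω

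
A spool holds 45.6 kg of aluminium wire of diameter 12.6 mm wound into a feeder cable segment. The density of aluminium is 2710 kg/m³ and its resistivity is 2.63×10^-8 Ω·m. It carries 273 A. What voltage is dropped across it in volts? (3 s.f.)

A = π(d/2)² = π(6.3000e-03 m)² = 1.2469e-04 m²
L = m/(density·A) = 45.6/(2710×1.2469e-04) = 134.9 m
R = ρL/A = (2.63×10^-8)(134.9)/(1.2469e-04) = 0.02846 Ω
V = IR = 273 × 0.02846 = 7.77 V

7.77 V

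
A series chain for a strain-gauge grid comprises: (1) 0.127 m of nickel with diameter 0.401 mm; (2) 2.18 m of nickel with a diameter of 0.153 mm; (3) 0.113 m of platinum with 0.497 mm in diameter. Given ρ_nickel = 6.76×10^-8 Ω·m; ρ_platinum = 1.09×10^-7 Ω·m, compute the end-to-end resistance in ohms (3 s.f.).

Seg 1: A = π(d/2)² = π(2.0050e-04 m)² = 1.263e-07 m²
R_1 = (6.76×10^-8)(0.127)/(1.263e-07) = 0.06798 Ω
Seg 2: A = π(d/2)² = π(7.6500e-05 m)² = 1.839e-08 m²
R_2 = (6.76×10^-8)(2.18)/(1.839e-08) = 8.015 Ω
Seg 3: A = π(d/2)² = π(2.4850e-04 m)² = 1.940e-07 m²
R_3 = (1.09×10^-7)(0.113)/(1.940e-07) = 0.06349 Ω
R_total = R_1 + R_2 + R_3 = 8.15 Ω

8.15 Ω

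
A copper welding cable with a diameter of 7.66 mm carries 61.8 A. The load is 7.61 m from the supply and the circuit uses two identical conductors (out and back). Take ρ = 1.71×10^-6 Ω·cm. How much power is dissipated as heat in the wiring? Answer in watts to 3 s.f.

ρ = 1.71×10^-6 Ω·cm = 1.71×10^-8 Ω·m
A = π(d/2)² = π(3.8300e-03 m)² = 4.608e-05 m²
Total conductor length (both ways) L = 2 × 7.61 = 15.22 m
R = ρL/A = (1.71×10^-8)(15.22)/(4.608e-05) = 0.005648 Ω
P = I²R = (61.8)² × 0.005648 = 21.6 W

21.6 W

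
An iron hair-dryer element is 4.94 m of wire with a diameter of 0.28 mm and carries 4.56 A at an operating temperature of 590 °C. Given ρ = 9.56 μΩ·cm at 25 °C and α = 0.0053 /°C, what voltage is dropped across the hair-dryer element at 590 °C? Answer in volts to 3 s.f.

140 V

ρ = 9.56 μΩ·cm = 9.56×10^-8 Ω·m
A = π(d/2)² = π(1.4000e-04 m)² = 6.158e-08 m²
R₍25₎ = ρL/A = (9.56×10^-8)(4.94)/(6.158e-08) = 7.67 Ω
R₍590₎ = R₍25₎(1 + αΔT) = 7.67 × (1 + 0.0053×565) = 30.64 Ω
V = IR = 4.56 × 30.64 = 140 V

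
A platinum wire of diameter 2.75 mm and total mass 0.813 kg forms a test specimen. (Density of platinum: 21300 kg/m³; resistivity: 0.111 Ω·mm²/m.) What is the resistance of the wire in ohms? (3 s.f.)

0.120 Ω

ρ = 0.111 Ω·mm²/m = 1.11×10^-7 Ω·m
A = π(d/2)² = π(1.3750e-03 m)² = 5.9396e-06 m²
L = m/(density·A) = 0.813/(21300×5.9396e-06) = 6.426 m
R = ρL/A = (1.11×10^-7)(6.426)/(5.9396e-06) = 0.120 Ω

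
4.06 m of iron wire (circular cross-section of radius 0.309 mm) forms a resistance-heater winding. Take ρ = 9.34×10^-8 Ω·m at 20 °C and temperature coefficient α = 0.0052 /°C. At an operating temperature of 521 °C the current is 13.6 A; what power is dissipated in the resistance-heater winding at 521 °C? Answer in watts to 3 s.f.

843 W

A = πr² = π(3.0900e-04 m)² = 3.000e-07 m²
R₍20₎ = ρL/A = (9.34×10^-8)(4.06)/(3.000e-07) = 1.264 Ω
R₍521₎ = R₍20₎(1 + αΔT) = 1.264 × (1 + 0.0052×501) = 4.558 Ω
P = I²R = (13.6)² × 4.558 = 843 W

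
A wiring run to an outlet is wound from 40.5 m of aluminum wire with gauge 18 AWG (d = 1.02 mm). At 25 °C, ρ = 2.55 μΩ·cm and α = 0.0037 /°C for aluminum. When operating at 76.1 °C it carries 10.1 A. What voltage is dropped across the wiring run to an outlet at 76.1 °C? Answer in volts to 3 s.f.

ρ = 2.55 μΩ·cm = 2.55×10^-8 Ω·m
A = π(1.02/2 mm)² = π(5.1000e-04 m)² = 8.171e-07 m²
R₍25₎ = ρL/A = (2.55×10^-8)(40.5)/(8.171e-07) = 1.264 Ω
R₍76.1₎ = R₍25₎(1 + αΔT) = 1.264 × (1 + 0.0037×51.1) = 1.503 Ω
V = IR = 10.1 × 1.503 = 15.2 V

15.2 V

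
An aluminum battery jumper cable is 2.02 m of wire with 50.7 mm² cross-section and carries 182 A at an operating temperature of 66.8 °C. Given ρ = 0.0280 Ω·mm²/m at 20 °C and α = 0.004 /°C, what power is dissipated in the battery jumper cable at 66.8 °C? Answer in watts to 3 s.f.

ρ = 0.0280 Ω·mm²/m = 2.80×10^-8 Ω·m
A = 50.7 mm² = 5.070e-05 m²
R₍20₎ = ρL/A = (2.80×10^-8)(2.02)/(5.070e-05) = 0.001116 Ω
R₍66.8₎ = R₍20₎(1 + αΔT) = 0.001116 × (1 + 0.004×46.8) = 0.001324 Ω
P = I²R = (182)² × 0.001324 = 43.9 W

43.9 W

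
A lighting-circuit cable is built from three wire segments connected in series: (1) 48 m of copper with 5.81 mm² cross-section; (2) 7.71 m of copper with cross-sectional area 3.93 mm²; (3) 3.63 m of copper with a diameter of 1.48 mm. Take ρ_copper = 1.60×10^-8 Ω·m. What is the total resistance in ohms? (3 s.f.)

Seg 1: A = 5.81 mm² = 5.810e-06 m²
R_1 = (1.60×10^-8)(48)/(5.810e-06) = 0.1322 Ω
Seg 2: A = 3.93 mm² = 3.930e-06 m²
R_2 = (1.60×10^-8)(7.71)/(3.930e-06) = 0.03139 Ω
Seg 3: A = π(d/2)² = π(7.4000e-04 m)² = 1.720e-06 m²
R_3 = (1.60×10^-8)(3.63)/(1.720e-06) = 0.03376 Ω
R_total = R_1 + R_2 + R_3 = 0.197 Ω

0.197 Ω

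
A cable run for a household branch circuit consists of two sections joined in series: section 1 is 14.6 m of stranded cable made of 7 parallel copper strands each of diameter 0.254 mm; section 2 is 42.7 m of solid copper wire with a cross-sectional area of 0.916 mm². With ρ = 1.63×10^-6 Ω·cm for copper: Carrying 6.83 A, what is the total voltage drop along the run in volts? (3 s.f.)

9.77 V

ρ = 1.63×10^-6 Ω·cm = 1.63×10^-8 Ω·m
Section 1: A_strand = π(1.2700e-04)² = 5.067e-08 m²; R₁ = ρL/(N·A_s) = (1.63×10^-8)(14.6)/(7×5.067e-08) = 0.6709 Ω
Section 2: A = 0.916 mm² = 9.160e-07 m²
R₂ = (1.63×10^-8)(42.7)/(9.160e-07) = 0.7598 Ω
R = R₁ + R₂ = 1.431 Ω
V = IR = 6.83 × 1.431 = 9.77 V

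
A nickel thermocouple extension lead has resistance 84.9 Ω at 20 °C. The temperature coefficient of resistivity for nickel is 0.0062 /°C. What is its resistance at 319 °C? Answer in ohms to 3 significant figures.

242 Ω

ΔT = 319 − 20 = 299 °C
R = R₀(1 + αΔT) = 84.9 × (1 + 0.0062×299) = 84.9 × 2.854 = 242 Ω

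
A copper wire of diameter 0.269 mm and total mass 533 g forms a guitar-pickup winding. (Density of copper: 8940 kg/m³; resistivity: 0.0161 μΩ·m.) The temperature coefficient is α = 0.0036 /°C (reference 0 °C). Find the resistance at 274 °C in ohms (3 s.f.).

590 Ω

ρ = 0.0161 μΩ·m = 1.61×10^-8 Ω·m
A = π(d/2)² = π(1.3450e-04 m)² = 5.6832e-08 m²
L = m/(density·A) = 0.533/(8940×5.6832e-08) = 1049 m
R = ρL/A = (1.61×10^-8)(1049)/(5.6832e-08) = 297.2 Ω
R(274 °C) = 297.2 × (1 + 0.0036×274) = 590 Ω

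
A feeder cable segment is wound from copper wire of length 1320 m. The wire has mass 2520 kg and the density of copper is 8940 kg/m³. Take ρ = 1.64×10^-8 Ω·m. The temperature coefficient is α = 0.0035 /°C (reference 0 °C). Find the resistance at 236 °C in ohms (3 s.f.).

A = m/(density·L) = 2520/(8940×1320) = 2.1354e-04 m²
R = ρL/A = (1.64×10^-8)(1320)/(2.1354e-04) = 0.1014 Ω
R(236 °C) = 0.1014 × (1 + 0.0035×236) = 0.185 Ω

0.185 Ω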